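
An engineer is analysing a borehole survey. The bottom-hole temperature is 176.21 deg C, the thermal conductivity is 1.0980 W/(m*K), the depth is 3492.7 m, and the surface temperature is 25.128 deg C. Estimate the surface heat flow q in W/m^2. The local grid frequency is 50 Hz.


Step 1: grad = (T_d - T_surf)/d * 1000 = (176.21 - 25.128)/3492.7 * 1000 = 43.25651 deg C/km
Step 2: q = k * grad / 1000 = 1.098 * 43.25651 / 1000 = 0.047496 W/m^2
q = 0.047496 W/m^2


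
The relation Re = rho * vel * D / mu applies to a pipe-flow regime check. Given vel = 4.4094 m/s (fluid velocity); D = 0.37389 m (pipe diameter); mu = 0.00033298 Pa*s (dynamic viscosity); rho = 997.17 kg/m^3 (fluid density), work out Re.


Re = rho * vel * D / mu
Re = 997.17 * 4.4094 * 0.37389 / 0.00033298
Re = 4.9371e+06


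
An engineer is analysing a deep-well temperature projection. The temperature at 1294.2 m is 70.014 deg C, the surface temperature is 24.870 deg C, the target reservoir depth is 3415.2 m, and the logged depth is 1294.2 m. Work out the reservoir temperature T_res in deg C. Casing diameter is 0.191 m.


Step 1: grad = (T_d1 - T_surf)/d1 * 1000 = (70.014 - 24.87)/1294.2 * 1000 = 34.88178 deg C/km
Step 2: T_res = T_surf + grad*d2/1000 = 24.87 + 34.88178*3415.2/1000 = 144.00 deg C
T_res = 144.00 deg C


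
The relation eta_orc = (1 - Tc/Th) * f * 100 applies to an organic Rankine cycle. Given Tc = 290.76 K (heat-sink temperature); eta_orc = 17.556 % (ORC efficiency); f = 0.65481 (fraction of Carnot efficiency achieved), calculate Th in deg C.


Th = Tc / (1 - (eta_orc/100)/f)
Th = 290.76 / (1 - (17.556/100)/0.65481)
Th = 397.2719 K
Convert to deg C: 397.2719 - 273.15 = 124.12 deg C
Th = 124.12 deg C


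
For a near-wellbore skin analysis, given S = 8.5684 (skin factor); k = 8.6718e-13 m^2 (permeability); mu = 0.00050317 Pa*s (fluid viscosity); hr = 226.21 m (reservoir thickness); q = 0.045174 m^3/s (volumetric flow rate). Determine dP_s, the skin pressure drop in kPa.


dP_s = S * q * mu / (2*pi*k*hr) / 1000
dP_s = 8.5684 * 0.045174 * 0.00050317 / (2*pi*8.6718e-13*226.21) / 1000
dP_s = 158.02 kPa


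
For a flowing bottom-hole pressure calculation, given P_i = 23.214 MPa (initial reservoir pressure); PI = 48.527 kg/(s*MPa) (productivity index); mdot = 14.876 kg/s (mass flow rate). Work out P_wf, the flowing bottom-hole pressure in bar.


P_wf = P_i - mdot / PI
P_wf = 23.214 - 14.876 / 48.527
P_wf = 22.90745 MPa
Convert: 22.90745 MPa * 10.0 = 229.07 bar
P_wf = 229.07 bar


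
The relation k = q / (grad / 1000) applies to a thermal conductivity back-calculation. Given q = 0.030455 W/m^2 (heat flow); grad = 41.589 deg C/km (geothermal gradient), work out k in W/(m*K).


k = q / (grad / 1000)
k = 0.030455 / (41.589 / 1000)
k = 0.73228 W/(m*K)


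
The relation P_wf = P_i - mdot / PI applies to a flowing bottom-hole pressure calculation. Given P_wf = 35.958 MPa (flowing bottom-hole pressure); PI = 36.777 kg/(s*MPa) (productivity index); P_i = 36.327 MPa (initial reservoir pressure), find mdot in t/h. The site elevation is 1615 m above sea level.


mdot = (P_i - P_wf) * PI
mdot = (36.327 - 35.958) * 36.777
mdot = 13.57071 kg/s
Convert: 13.57071 kg/s * 3.6 = 48.855 t/h
mdot = 48.855 t/h


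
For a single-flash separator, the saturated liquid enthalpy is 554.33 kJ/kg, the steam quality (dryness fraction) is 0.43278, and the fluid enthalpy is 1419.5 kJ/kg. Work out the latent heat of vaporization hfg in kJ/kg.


hfg = (h - hf) / x
hfg = (1419.5 - 554.33) / 0.43278
hfg = 1999.1 kJ/kg


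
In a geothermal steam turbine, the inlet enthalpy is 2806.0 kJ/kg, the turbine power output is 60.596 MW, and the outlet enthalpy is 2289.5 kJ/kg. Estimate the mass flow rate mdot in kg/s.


mdot = P * 1000 / (h_in - h_out)
mdot = 60.596 * 1000 / (2806.0 - 2289.5)
mdot = 117.32 kg/s


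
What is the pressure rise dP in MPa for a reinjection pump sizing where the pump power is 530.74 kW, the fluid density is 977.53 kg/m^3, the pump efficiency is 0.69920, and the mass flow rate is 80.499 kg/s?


dP = P_pump * rho * eta / mdot
dP = 530.74 * 977.53 * 0.69920 / 80.499
dP = 4506.329 kPa
Convert: 4506.329 kPa * 0.001 = 4.5063 MPa
dP = 4.5063 MPa


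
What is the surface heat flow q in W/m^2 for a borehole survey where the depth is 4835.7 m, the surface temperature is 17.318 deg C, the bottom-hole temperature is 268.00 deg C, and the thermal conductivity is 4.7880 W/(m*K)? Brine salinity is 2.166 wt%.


Step 1: grad = (T_d - T_surf)/d * 1000 = (268.0 - 17.318)/4835.7 * 1000 = 51.83986 deg C/km
Step 2: q = k * grad / 1000 = 4.788 * 51.83986 / 1000 = 0.24821 W/m^2
q = 0.24821 W/m^2


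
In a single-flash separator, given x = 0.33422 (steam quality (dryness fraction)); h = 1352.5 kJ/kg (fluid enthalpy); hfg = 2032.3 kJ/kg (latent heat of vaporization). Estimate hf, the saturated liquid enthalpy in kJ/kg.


hf = h - x * hfg
hf = 1352.5 - 0.33422 * 2032.3
hf = 673.26 kJ/kg


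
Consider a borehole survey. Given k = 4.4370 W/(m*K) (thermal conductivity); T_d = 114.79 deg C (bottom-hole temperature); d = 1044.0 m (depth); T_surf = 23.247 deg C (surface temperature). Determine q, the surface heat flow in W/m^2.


Step 1: grad = (T_d - T_surf)/d * 1000 = (114.79 - 23.247)/1044.0 * 1000 = 87.68487 deg C/km
Step 2: q = k * grad / 1000 = 4.437 * 87.68487 / 1000 = 0.38906 W/m^2
q = 0.38906 W/m^2


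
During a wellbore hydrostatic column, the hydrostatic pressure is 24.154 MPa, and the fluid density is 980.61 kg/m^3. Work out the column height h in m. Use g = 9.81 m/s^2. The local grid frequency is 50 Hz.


h = P * 1e6 / (g * rho)
h = 24.154 * 1e6 / (9.81 * 980.61)
h = 2510.9 m


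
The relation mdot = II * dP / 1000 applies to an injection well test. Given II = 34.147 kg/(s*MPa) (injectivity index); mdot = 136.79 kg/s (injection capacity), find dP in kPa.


dP = mdot * 1000 / II
dP = 136.79 * 1000 / 34.147
dP = 4005.9 kPa


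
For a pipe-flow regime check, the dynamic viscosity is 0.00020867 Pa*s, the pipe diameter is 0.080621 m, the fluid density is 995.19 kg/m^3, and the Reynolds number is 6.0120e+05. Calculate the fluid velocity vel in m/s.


vel = Re * mu / (rho * D)
vel = 6.0120e+05 * 0.00020867 / (995.19 * 0.080621)
vel = 1.5636 m/s


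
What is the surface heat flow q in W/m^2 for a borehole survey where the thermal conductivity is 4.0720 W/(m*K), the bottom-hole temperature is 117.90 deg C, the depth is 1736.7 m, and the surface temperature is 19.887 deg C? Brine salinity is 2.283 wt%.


Step 1: grad = (T_d - T_surf)/d * 1000 = (117.9 - 19.887)/1736.7 * 1000 = 56.43634 deg C/km
Step 2: q = k * grad / 1000 = 4.072 * 56.43634 / 1000 = 0.22981 W/m^2
q = 0.22981 W/m^2


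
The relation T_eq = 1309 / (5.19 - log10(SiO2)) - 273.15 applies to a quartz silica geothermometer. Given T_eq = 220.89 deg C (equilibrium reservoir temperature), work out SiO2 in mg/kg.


SiO2 = 10^(5.19 - 1309/(T_eq + 273.15))
SiO2 = 10^(5.19 - 1309/(220.89 + 273.15))
SiO2 = 347.07 mg/kg


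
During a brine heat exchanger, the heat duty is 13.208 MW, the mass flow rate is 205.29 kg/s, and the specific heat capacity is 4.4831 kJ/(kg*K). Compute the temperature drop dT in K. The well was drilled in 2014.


dT = Q * 1000 / (mdot * cp)
dT = 13.208 * 1000 / (205.29 * 4.4831)
dT = 14.351 K


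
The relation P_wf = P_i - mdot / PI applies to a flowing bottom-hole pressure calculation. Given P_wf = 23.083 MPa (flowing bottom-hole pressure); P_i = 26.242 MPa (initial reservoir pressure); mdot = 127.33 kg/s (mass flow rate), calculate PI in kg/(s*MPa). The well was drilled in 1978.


PI = mdot / (P_i - P_wf)
PI = 127.33 / (26.242 - 23.083)
PI = 40.307 kg/(s*MPa)


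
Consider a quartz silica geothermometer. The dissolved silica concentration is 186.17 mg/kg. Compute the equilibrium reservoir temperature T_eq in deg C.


T_eq = 1309 / (5.19 - log10(SiO2)) - 273.15
T_eq = 1309 / (5.19 - log10(186.17)) - 273.15
T_eq = 175.12 deg C


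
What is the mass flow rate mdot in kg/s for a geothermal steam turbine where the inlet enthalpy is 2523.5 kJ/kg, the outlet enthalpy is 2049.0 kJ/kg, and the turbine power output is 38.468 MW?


mdot = P * 1000 / (h_in - h_out)
mdot = 38.468 * 1000 / (2523.5 - 2049.0)
mdot = 81.071 kg/s


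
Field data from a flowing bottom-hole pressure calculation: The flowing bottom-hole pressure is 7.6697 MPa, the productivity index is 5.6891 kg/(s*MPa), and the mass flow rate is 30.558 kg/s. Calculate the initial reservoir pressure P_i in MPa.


P_i = P_wf + mdot / PI
P_i = 7.6697 + 30.558 / 5.6891
P_i = 13.041 MPa


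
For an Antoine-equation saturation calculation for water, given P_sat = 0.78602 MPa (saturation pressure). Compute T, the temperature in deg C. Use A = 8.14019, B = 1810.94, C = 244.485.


T = B / (A - log10(P_sat * 760 / 0.101325)) - C
T = 1810.94 / (8.14019 - log10(0.78602 * 760 / 0.101325)) - 244.485
T = 169.95 deg C


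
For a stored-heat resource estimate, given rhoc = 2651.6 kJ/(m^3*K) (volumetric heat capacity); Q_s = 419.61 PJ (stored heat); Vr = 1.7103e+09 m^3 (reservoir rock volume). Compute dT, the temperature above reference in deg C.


dT = Q_s * 1e12 / (Vr * rhoc)
dT = 419.61 * 1e12 / (1.7103e+09 * 2651.6)
dT = 92.52637 K
Convert (temperature difference, 1 K = 1 deg C): 92.52637 K = 92.52637 deg C
dT = 92.526 deg C


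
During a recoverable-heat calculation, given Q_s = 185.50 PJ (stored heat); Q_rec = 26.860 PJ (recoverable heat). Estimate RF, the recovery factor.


RF = Q_rec / Q_s
RF = 26.860 / 185.50
RF = 0.14480


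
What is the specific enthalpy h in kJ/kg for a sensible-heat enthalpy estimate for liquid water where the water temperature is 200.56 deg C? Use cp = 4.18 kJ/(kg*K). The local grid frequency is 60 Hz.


h = cp * T
h = 4.18 * 200.56
h = 838.34 kJ/kg


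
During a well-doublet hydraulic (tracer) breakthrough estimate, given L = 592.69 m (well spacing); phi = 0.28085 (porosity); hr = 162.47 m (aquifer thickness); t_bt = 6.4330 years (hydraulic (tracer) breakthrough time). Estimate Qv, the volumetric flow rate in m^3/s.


Qv = pi*hr*phi*L^2 / (3*t_bt*365.25*86400)
Qv = pi*162.47*0.28085*592.69^2 / (3*6.4330*365.25*86400)
Qv = 0.082683 m^3/s


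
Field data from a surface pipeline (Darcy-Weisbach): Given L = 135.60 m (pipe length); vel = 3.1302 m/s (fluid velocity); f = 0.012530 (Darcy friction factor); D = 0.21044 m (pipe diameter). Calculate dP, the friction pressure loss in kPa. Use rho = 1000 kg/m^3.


dP = f * (L/D) * (rho*vel^2/2) / 1000
dP = 0.012530 * (135.60/0.21044) * (1000*3.1302^2/2) / 1000
dP = 39.555 kPa


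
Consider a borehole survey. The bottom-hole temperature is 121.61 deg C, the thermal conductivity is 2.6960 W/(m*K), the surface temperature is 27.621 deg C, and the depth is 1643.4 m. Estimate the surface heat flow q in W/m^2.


Step 1: grad = (T_d - T_surf)/d * 1000 = (121.61 - 27.621)/1643.4 * 1000 = 57.19180 deg C/km
Step 2: q = k * grad / 1000 = 2.696 * 57.19180 / 1000 = 0.15419 W/m^2
q = 0.15419 W/m^2


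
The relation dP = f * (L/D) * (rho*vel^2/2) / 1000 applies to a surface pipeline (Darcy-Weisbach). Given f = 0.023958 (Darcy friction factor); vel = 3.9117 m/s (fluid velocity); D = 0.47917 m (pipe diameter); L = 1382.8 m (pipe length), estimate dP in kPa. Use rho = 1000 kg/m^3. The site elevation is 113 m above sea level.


dP = f * (L/D) * (rho*vel^2/2) / 1000
dP = 0.023958 * (1382.8/0.47917) * (1000*3.9117^2/2) / 1000
dP = 528.96 kPa


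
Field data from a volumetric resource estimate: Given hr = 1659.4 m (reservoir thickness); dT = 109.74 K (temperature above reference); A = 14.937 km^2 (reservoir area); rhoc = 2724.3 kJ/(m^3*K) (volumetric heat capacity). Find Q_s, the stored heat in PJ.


Step 1: Vr = A*1e6*hr = 14.937*1e6*1659.4 = 2.478646e+10 m^3
Step 2: Q_s = Vr*rhoc*dT/1e12 = 2.478646e+10*2724.3*109.74/1e12 = 7410.3 PJ
Q_s = 7410.3 PJ


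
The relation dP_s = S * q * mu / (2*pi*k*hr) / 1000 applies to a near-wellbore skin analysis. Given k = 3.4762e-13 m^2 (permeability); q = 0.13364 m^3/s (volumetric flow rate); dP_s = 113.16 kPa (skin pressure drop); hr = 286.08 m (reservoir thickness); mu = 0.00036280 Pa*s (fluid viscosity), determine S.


S = dP_s * 1000 * 2*pi*k*hr / (q*mu)
S = 113.16 * 1000 * 2*pi*3.4762e-13*286.08 / (0.13364*0.00036280)
S = 1.4583


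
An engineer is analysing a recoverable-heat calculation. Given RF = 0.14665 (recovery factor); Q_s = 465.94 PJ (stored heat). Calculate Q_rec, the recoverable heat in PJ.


Q_rec = Q_s * RF
Q_rec = 465.94 * 0.14665
Q_rec = 68.330 PJ


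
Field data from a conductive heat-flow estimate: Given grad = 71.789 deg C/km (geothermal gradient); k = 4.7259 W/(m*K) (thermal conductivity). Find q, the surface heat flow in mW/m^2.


q = k * grad / 1000
q = 4.7259 * 71.789 / 1000
q = 0.3392676 W/m^2
Convert: 0.3392676 W/m^2 * 1000.0 = 339.27 mW/m^2
q = 339.27 mW/m^2


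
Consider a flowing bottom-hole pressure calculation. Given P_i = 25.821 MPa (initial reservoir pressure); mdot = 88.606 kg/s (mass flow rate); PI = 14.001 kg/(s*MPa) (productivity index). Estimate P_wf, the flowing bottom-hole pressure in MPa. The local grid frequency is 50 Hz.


P_wf = P_i - mdot / PI
P_wf = 25.821 - 88.606 / 14.001
P_wf = 19.492 MPa


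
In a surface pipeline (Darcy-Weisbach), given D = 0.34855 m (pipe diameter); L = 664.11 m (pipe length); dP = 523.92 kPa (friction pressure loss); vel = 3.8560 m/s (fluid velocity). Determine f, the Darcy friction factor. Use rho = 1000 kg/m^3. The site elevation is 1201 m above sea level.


f = dP*1000 / ((L/D)*(rho*vel^2/2))
f = 523.92*1000 / ((664.11/0.34855)*(1000*3.8560^2/2))
f = 0.036987


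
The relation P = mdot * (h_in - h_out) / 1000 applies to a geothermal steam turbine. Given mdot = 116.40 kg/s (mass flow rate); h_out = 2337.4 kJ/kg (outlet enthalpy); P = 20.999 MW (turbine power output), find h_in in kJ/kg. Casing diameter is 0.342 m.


h_in = h_out + P * 1000 / mdot
h_in = 2337.4 + 20.999 * 1000 / 116.40
h_in = 2517.8 kJ/kg


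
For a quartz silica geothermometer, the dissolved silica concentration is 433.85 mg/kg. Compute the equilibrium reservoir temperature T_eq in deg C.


T_eq = 1309 / (5.19 - log10(SiO2)) - 273.15
T_eq = 1309 / (5.19 - log10(433.85)) - 273.15
T_eq = 239.65 deg C


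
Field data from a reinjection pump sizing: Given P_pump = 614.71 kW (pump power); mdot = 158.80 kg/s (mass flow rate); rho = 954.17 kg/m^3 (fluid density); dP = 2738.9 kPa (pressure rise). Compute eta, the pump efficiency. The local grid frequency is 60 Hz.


eta = mdot * dP / (rho * P_pump)
eta = 158.80 * 2738.9 / (954.17 * 614.71)
eta = 0.74153


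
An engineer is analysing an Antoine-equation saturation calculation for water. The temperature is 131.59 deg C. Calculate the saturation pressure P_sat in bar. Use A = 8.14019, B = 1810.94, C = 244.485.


P_sat = 10^(A - B/(C + T)) / 760 * 0.101325
P_sat = 10^(8.14019 - 1810.94/(244.485 + 131.59)) / 760 * 0.101325
P_sat = 0.2816591 MPa
Convert: 0.2816591 MPa * 10.0 = 2.8166 bar
P_sat = 2.8166 bar


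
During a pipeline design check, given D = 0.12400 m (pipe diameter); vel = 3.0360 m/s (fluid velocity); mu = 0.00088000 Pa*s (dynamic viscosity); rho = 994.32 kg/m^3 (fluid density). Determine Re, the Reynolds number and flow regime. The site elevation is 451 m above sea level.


Step 1: Re = rho*vel*D/mu = 994.32*3.036*0.124/0.00088 = 4.2537e+05
Step 2: Re = 4.2537e+05 > 4000, so flow is turbulent.
Re = 4.2537e+05 (turbulent)


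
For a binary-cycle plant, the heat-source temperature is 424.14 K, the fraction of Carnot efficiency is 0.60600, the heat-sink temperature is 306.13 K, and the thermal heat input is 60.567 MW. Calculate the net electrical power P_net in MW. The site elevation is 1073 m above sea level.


Step 1: eta = (1 - Tc/Th)*f = (1 - 306.13/424.14)*0.606 = 0.1686096
Step 2: P_net = eta * Q_in = 0.1686096 * 60.567 = 10.212 MW
P_net = 10.212 MW


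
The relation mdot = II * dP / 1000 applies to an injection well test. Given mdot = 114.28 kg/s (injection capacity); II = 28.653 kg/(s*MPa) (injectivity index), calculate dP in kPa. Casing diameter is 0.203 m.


dP = mdot * 1000 / II
dP = 114.28 * 1000 / 28.653
dP = 3988.4 kPa


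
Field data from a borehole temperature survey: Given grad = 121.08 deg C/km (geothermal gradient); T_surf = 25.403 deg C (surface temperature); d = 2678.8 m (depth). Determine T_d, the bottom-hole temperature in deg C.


T_d = T_surf + grad * d / 1000
T_d = 25.403 + 121.08 * 2678.8 / 1000
T_d = 349.75 deg C


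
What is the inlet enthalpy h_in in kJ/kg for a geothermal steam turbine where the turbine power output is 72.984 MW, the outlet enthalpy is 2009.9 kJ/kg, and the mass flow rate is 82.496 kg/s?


h_in = h_out + P * 1000 / mdot
h_in = 2009.9 + 72.984 * 1000 / 82.496
h_in = 2894.6 kJ/kg


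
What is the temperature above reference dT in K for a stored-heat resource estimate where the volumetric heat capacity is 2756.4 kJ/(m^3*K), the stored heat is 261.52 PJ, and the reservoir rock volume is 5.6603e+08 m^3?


dT = Q_s * 1e12 / (Vr * rhoc)
dT = 261.52 * 1e12 / (5.6603e+08 * 2756.4)
dT = 167.62 K


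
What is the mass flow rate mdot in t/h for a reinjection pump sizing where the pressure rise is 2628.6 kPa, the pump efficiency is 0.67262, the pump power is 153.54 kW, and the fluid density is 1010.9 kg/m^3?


mdot = P_pump * rho * eta / dP
mdot = 153.54 * 1010.9 * 0.67262 / 2628.6
mdot = 39.71687 kg/s
Convert: 39.71687 kg/s * 3.6 = 142.98 t/h
mdot = 142.98 t/h


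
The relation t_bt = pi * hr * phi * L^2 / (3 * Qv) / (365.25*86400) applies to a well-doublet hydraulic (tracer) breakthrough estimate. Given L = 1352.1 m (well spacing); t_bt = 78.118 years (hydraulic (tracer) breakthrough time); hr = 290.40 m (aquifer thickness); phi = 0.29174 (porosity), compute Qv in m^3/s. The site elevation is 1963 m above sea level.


Qv = pi*hr*phi*L^2 / (3*t_bt*365.25*86400)
Qv = pi*290.40*0.29174*1352.1^2 / (3*78.118*365.25*86400)
Qv = 0.065794 m^3/s


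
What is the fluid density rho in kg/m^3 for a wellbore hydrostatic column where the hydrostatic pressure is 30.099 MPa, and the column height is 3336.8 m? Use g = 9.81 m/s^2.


rho = P * 1e6 / (g * h)
rho = 30.099 * 1e6 / (9.81 * 3336.8)
rho = 919.50 kg/m^3


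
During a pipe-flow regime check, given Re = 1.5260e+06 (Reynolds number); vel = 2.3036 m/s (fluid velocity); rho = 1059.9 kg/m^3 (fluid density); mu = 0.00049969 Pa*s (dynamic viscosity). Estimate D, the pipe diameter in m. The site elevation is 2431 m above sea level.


D = Re * mu / (rho * vel)
D = 1.5260e+06 * 0.00049969 / (1059.9 * 2.3036)
D = 0.31231 m


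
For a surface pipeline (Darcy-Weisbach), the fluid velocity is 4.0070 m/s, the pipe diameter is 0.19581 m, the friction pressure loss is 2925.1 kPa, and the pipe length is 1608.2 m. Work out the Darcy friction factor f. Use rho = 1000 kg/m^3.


f = dP*1000 / ((L/D)*(rho*vel^2/2))
f = 2925.1*1000 / ((1608.2/0.19581)*(1000*4.0070^2/2))
f = 0.044364


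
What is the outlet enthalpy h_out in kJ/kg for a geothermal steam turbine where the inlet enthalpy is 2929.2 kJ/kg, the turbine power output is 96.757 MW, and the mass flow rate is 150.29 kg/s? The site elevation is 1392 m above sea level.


h_out = h_in - P * 1000 / mdot
h_out = 2929.2 - 96.757 * 1000 / 150.29
h_out = 2285.4 kJ/kg


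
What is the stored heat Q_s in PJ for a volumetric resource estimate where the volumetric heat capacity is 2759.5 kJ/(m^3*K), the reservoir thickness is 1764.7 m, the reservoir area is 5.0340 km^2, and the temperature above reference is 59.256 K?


Step 1: Vr = A*1e6*hr = 5.034*1e6*1764.7 = 8.883500e+09 m^3
Step 2: Q_s = Vr*rhoc*dT/1e12 = 8.883500e+09*2759.5*59.256/1e12 = 1452.6 PJ
Q_s = 1452.6 PJ


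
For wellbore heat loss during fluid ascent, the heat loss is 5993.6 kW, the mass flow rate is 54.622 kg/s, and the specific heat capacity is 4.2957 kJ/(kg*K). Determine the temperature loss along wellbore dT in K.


dT = Q_loss / (mdot * cp)
dT = 5993.6 / (54.622 * 4.2957)
dT = 25.544 K


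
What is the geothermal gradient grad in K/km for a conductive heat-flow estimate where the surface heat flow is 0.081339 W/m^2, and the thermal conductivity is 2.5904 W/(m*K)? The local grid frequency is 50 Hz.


grad = q * 1000 / k
grad = 0.081339 * 1000 / 2.5904
grad = 31.40017 deg C/km
Convert: 31.40017 deg C/km * 1.0 = 31.400 K/km
grad = 31.400 K/km


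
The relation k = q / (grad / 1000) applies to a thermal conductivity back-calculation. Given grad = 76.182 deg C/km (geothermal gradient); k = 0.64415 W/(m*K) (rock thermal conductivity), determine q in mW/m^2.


q = k * grad / 1000
q = 0.64415 * 76.182 / 1000
q = 0.04907264 W/m^2
Convert: 0.04907264 W/m^2 * 1000.0 = 49.073 mW/m^2
q = 49.073 mW/m^2


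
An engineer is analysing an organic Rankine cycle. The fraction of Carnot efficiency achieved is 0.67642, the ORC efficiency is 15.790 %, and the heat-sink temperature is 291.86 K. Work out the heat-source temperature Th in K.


Th = Tc / (1 - (eta_orc/100)/f)
Th = 291.86 / (1 - (15.790/100)/0.67642)
Th = 380.74 K


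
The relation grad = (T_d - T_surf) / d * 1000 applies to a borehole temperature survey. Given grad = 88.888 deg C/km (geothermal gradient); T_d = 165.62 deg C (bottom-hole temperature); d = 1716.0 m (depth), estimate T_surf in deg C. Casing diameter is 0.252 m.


T_surf = T_d - grad * d / 1000
T_surf = 165.62 - 88.888 * 1716.0 / 1000
T_surf = 13.088 deg C


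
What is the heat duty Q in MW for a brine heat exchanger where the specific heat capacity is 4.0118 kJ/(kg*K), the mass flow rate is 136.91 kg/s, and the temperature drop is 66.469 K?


Q = mdot * cp * dT / 1000
Q = 136.91 * 4.0118 * 66.469 / 1000
Q = 36.508 MW


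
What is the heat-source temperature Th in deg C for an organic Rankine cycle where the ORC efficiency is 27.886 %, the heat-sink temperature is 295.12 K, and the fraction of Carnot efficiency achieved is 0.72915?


Th = Tc / (1 - (eta_orc/100)/f)
Th = 295.12 / (1 - (27.886/100)/0.72915)
Th = 477.8848 K
Convert to deg C: 477.8848 - 273.15 = 204.73 deg C
Th = 204.73 deg C


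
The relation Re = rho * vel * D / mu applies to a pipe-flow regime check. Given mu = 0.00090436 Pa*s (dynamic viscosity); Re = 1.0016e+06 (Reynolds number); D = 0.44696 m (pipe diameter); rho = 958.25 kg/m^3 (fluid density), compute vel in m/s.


vel = Re * mu / (rho * D)
vel = 1.0016e+06 * 0.00090436 / (958.25 * 0.44696)
vel = 2.1149 m/s


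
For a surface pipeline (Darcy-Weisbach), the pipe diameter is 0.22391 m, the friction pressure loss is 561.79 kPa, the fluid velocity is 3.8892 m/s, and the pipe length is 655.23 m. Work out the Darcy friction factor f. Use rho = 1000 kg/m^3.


f = dP*1000 / ((L/D)*(rho*vel^2/2))
f = 561.79*1000 / ((655.23/0.22391)*(1000*3.8892^2/2))
f = 0.025384


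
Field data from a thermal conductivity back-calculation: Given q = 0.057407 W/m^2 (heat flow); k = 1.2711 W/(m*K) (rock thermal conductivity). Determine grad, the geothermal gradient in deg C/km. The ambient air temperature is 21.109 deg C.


grad = q / k * 1000
grad = 0.057407 / 1.2711 * 1000
grad = 45.163 deg C/km


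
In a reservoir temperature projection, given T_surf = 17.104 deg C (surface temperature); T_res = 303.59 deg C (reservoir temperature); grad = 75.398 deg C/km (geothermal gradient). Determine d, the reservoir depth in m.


d = (T_res - T_surf) / grad * 1000
d = (303.59 - 17.104) / 75.398 * 1000
d = 3799.6 m


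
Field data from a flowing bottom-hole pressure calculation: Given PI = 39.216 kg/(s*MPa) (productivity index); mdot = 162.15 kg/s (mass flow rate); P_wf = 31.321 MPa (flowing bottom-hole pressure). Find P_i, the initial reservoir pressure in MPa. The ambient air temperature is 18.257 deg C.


P_i = P_wf + mdot / PI
P_i = 31.321 + 162.15 / 39.216
P_i = 35.456 MPa


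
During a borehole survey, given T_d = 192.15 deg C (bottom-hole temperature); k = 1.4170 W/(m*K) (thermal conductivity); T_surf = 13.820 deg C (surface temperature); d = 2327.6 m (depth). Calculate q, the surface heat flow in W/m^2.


Step 1: grad = (T_d - T_surf)/d * 1000 = (192.15 - 13.82)/2327.6 * 1000 = 76.61540 deg C/km
Step 2: q = k * grad / 1000 = 1.417 * 76.61540 / 1000 = 0.10856 W/m^2
q = 0.10856 W/m^2


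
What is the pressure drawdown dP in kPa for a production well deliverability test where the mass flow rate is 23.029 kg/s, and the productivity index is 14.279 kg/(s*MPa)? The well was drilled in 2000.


dP = mdot * 1000 / PI
dP = 23.029 * 1000 / 14.279
dP = 1612.8 kPa


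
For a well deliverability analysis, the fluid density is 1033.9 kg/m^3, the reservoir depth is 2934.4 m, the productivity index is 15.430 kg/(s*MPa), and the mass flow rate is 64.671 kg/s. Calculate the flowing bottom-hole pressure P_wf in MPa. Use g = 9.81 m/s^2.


Step 1: P_i = rho*g*h/1e6 = 1033.9*9.81*2934.4/1e6 = 29.76233 MPa
Step 2: P_wf = P_i - mdot/PI = 29.76233 - 64.671/15.43 = 25.571 MPa
P_wf = 25.571 MPa


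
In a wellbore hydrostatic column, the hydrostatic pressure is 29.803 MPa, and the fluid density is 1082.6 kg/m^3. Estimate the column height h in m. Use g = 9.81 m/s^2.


h = P * 1e6 / (g * rho)
h = 29.803 * 1e6 / (9.81 * 1082.6)
h = 2806.2 m


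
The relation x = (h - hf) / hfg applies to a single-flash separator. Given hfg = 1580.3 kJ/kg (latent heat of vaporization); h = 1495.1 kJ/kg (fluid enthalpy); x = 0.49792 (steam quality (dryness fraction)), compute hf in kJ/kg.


hf = h - x * hfg
hf = 1495.1 - 0.49792 * 1580.3
hf = 708.24 kJ/kg


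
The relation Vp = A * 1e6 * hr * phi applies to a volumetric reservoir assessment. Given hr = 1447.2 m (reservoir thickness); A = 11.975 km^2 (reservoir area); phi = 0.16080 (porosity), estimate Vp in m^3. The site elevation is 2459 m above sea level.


Vp = A * 1e6 * hr * phi
Vp = 11.975 * 1e6 * 1447.2 * 0.16080
Vp = 2.7867e+09 m^3


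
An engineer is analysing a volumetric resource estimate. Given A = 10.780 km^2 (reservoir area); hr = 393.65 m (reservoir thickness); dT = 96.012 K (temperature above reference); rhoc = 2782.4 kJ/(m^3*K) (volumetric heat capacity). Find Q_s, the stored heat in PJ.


Step 1: Vr = A*1e6*hr = 10.78*1e6*393.65 = 4.243547e+09 m^3
Step 2: Q_s = Vr*rhoc*dT/1e12 = 4.243547e+09*2782.4*96.012/1e12 = 1133.6 PJ
Q_s = 1133.6 PJ


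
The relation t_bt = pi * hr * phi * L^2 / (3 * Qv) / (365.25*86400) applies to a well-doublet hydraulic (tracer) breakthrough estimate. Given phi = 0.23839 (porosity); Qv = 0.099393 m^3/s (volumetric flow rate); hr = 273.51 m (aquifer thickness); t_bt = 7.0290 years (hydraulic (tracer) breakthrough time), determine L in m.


L = sqrt(t_bt*365.25*86400*3*Qv / (pi*hr*phi))
L = sqrt(7.0290*365.25*86400*3*0.099393 / (pi*273.51*0.23839))
L = 568.24 m


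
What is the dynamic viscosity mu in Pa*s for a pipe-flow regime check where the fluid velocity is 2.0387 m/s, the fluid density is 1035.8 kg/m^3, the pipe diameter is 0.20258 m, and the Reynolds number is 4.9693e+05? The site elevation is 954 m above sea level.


mu = rho * vel * D / Re
mu = 1035.8 * 2.0387 * 0.20258 / 4.9693e+05
mu = 0.00086086 Pa*s


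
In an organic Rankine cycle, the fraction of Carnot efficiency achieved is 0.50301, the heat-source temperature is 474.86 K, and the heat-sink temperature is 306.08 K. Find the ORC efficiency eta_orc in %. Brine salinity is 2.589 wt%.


eta_orc = (1 - Tc/Th) * f * 100
eta_orc = (1 - 306.08/474.86) * 0.50301 * 100
eta_orc = 17.879 %


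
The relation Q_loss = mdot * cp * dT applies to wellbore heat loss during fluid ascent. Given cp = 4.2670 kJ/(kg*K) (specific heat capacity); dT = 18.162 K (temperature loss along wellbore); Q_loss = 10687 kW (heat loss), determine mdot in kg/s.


mdot = Q_loss / (cp * dT)
mdot = 10687 / (4.2670 * 18.162)
mdot = 137.90 kg/s


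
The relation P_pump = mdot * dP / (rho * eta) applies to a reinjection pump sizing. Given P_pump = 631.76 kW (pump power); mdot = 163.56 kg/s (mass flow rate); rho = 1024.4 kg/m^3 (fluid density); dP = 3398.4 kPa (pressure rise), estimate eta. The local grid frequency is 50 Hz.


eta = mdot * dP / (rho * P_pump)
eta = 163.56 * 3398.4 / (1024.4 * 631.76)
eta = 0.85887


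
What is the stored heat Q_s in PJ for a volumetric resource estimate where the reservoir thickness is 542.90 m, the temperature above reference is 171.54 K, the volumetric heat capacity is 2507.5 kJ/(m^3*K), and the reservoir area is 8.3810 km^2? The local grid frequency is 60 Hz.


Step 1: Vr = A*1e6*hr = 8.381*1e6*542.9 = 4.550045e+09 m^3
Step 2: Q_s = Vr*rhoc*dT/1e12 = 4.550045e+09*2507.5*171.54/1e12 = 1957.1 PJ
Q_s = 1957.1 PJ


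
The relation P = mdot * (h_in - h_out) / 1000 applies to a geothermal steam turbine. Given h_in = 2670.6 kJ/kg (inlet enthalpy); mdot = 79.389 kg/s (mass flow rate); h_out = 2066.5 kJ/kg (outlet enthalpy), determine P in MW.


P = mdot * (h_in - h_out) / 1000
P = 79.389 * (2670.6 - 2066.5) / 1000
P = 47.959 MW


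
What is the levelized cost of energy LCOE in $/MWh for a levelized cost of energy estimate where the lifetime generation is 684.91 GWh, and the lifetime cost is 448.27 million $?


LCOE = C_tot / E_tot * 100
LCOE = 448.27 / 684.91 * 100
LCOE = 65.44948 cents/kWh
Convert: 65.44948 cents/kWh * 10.0 = 654.49 $/MWh
LCOE = 654.49 $/MWh


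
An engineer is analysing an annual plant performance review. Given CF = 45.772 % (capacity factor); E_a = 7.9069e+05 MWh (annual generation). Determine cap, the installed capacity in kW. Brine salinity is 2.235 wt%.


cap = E_a / (CF/100 * 8760)
cap = 7.9069e+05 / (45.772/100 * 8760)
cap = 197.1979 MW
Convert: 197.1979 MW * 1000.0 = 1.9720e+05 kW
cap = 1.9720e+05 kW


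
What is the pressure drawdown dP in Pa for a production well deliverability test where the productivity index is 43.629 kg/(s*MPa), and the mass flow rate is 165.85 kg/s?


dP = mdot * 1000 / PI
dP = 165.85 * 1000 / 43.629
dP = 3801.371 kPa
Convert: 3801.371 kPa * 1000.0 = 3.8014e+06 Pa
dP = 3.8014e+06 Pa


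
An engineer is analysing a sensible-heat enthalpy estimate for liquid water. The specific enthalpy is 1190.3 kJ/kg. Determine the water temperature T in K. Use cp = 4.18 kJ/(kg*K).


T = h / cp
T = 1190.3 / 4.18
T = 284.7608 deg C
Convert to K: 284.7608 + 273.15 = 557.91 K
T = 557.91 K


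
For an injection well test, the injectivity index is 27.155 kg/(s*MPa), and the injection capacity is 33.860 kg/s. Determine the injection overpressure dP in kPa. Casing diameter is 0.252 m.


dP = mdot * 1000 / II
dP = 33.860 * 1000 / 27.155
dP = 1246.9 kPa


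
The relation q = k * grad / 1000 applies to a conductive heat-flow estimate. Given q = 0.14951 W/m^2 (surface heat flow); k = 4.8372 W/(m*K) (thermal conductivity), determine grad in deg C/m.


grad = q * 1000 / k
grad = 0.14951 * 1000 / 4.8372
grad = 30.90838 deg C/km
Convert: 30.90838 deg C/km * 0.001 = 0.030908 deg C/m
grad = 0.030908 deg C/m


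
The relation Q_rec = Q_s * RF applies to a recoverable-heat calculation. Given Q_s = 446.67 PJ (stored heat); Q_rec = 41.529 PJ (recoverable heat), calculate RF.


RF = Q_rec / Q_s
RF = 41.529 / 446.67
RF = 0.092975


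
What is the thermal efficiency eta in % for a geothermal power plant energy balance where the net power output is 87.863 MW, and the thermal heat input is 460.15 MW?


eta = W_net / Q_in * 100
eta = 87.863 / 460.15 * 100
eta = 19.094 %


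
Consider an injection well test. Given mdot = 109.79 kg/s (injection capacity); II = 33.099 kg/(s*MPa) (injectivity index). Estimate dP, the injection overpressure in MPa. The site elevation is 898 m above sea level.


dP = mdot * 1000 / II
dP = 109.79 * 1000 / 33.099
dP = 3317.019 kPa
Convert: 3317.019 kPa * 0.001 = 3.3170 MPa
dP = 3.3170 MPa


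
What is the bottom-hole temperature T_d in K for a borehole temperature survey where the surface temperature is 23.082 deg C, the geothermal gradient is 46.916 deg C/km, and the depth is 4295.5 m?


T_d = T_surf + grad * d / 1000
T_d = 23.082 + 46.916 * 4295.5 / 1000
T_d = 224.6097 deg C
Convert to K: 224.6097 + 273.15 = 497.76 K
T_d = 497.76 K


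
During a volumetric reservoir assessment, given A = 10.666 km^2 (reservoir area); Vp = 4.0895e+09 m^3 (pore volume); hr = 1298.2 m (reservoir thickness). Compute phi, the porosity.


phi = Vp / (A * 1e6 * hr)
phi = 4.0895e+09 / (10.666 * 1e6 * 1298.2)
phi = 0.29534


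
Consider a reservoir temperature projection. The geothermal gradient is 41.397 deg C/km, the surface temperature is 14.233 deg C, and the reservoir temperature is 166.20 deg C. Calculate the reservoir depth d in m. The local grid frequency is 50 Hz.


d = (T_res - T_surf) / grad * 1000
d = (166.20 - 14.233) / 41.397 * 1000
d = 3671.0 m


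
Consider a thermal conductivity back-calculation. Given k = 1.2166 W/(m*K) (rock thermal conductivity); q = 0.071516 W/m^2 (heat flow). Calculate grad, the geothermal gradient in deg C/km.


grad = q / k * 1000
grad = 0.071516 / 1.2166 * 1000
grad = 58.783 deg C/km


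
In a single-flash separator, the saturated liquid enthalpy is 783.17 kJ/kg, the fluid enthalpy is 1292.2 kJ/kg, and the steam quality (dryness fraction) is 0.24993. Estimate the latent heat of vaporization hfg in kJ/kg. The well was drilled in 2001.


hfg = (h - hf) / x
hfg = (1292.2 - 783.17) / 0.24993
hfg = 2036.7 kJ/kg


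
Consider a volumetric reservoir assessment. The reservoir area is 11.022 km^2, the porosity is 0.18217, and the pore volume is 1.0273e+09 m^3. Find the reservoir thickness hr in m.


hr = Vp / (A * 1e6 * phi)
hr = 1.0273e+09 / (11.022 * 1e6 * 0.18217)
hr = 511.63 m


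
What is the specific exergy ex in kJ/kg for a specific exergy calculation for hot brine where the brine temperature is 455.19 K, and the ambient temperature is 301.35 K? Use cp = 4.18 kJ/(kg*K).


ex = cp * ((T_b - T_0) - T_0 * ln(T_b/T_0))
ex = 4.18 * ((455.19 - 301.35) - 301.35 * ln(455.19/301.35))
ex = 123.52 kJ/kg


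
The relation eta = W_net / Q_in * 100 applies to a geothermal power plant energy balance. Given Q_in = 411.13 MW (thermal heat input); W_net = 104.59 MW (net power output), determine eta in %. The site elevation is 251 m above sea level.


eta = W_net / Q_in * 100
eta = 104.59 / 411.13 * 100
eta = 25.440 %


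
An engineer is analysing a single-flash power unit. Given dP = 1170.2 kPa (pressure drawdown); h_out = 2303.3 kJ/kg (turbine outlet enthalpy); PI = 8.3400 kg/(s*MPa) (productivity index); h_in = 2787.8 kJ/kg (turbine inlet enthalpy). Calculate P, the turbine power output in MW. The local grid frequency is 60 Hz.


Step 1: mdot = PI * dP / 1000 = 8.34 * 1170.2 / 1000 = 9.759468 kg/s
Step 2: P = mdot*(h_in - h_out)/1000 = 9.759468*(2787.8 - 2303.3)/1000 = 4.7285 MW
P = 4.7285 MW


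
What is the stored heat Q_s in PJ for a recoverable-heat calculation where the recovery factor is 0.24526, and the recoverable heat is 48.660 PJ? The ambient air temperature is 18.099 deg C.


Q_s = Q_rec / RF
Q_s = 48.660 / 0.24526
Q_s = 198.40 PJ


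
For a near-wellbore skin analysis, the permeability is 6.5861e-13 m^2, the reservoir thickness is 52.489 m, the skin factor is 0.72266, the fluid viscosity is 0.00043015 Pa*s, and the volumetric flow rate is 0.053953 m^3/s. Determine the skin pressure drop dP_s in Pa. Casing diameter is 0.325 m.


dP_s = S * q * mu / (2*pi*k*hr) / 1000
dP_s = 0.72266 * 0.053953 * 0.00043015 / (2*pi*6.5861e-13*52.489) / 1000
dP_s = 77.21347 kPa
Convert: 77.21347 kPa * 1000.0 = 77213 Pa
dP_s = 77213 Pa


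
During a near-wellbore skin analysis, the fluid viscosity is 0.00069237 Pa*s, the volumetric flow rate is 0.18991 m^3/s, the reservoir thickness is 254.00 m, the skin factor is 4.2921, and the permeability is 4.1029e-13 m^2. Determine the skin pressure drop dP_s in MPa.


dP_s = S * q * mu / (2*pi*k*hr) / 1000
dP_s = 4.2921 * 0.18991 * 0.00069237 / (2*pi*4.1029e-13*254.00) / 1000
dP_s = 861.8891 kPa
Convert: 861.8891 kPa * 0.001 = 0.86189 MPa
dP_s = 0.86189 MPa


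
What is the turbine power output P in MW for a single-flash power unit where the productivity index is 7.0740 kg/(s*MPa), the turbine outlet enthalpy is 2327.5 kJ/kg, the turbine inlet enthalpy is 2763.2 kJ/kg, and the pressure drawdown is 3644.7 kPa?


Step 1: mdot = PI * dP / 1000 = 7.074 * 3644.7 / 1000 = 25.78261 kg/s
Step 2: P = mdot*(h_in - h_out)/1000 = 25.78261*(2763.2 - 2327.5)/1000 = 11.233 MW
P = 11.233 MW


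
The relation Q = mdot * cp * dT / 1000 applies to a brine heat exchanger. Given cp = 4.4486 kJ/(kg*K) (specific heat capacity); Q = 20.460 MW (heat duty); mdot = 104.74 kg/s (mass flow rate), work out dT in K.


dT = Q * 1000 / (mdot * cp)
dT = 20.460 * 1000 / (104.74 * 4.4486)
dT = 43.911 K


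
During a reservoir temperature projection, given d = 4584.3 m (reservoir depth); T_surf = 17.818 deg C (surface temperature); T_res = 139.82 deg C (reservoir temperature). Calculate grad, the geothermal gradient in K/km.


grad = (T_res - T_surf) / d * 1000
grad = (139.82 - 17.818) / 4584.3 * 1000
grad = 26.61301 deg C/km
Convert: 26.61301 deg C/km * 1.0 = 26.613 K/km
grad = 26.613 K/km


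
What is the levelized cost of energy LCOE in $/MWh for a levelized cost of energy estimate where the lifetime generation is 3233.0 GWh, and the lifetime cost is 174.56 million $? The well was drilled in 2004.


LCOE = C_tot / E_tot * 100
LCOE = 174.56 / 3233.0 * 100
LCOE = 5.399320 cents/kWh
Convert: 5.399320 cents/kWh * 10.0 = 53.993 $/MWh
LCOE = 53.993 $/MWh


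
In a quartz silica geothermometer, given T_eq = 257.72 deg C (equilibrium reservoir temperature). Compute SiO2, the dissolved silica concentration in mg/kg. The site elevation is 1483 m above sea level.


SiO2 = 10^(5.19 - 1309/(T_eq + 273.15))
SiO2 = 10^(5.19 - 1309/(257.72 + 273.15))
SiO2 = 529.95 mg/kg


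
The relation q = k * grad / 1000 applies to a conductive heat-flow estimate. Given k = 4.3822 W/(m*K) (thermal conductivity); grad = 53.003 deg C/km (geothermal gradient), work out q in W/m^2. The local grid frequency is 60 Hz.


q = k * grad / 1000
q = 4.3822 * 53.003 / 1000
q = 0.23227 W/m^2


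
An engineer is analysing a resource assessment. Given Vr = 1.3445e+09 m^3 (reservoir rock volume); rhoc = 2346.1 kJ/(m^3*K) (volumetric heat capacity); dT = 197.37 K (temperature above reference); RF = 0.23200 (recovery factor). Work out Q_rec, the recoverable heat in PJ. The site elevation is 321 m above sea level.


Step 1: Q_s = Vr*rhoc*dT/1e12 = 1.3445e+09*2346.1*197.37/1e12 = 622.5704 PJ
Step 2: Q_rec = Q_s * RF = 622.5704 * 0.232 = 144.44 PJ
Q_rec = 144.44 PJ


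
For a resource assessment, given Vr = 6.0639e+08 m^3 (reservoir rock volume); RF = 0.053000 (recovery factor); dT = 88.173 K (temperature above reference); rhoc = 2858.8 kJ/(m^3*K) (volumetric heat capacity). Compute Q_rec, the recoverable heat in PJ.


Step 1: Q_s = Vr*rhoc*dT/1e12 = 6.0639e+08*2858.8*88.173/1e12 = 152.8521 PJ
Step 2: Q_rec = Q_s * RF = 152.8521 * 0.053 = 8.1012 PJ
Q_rec = 8.1012 PJ


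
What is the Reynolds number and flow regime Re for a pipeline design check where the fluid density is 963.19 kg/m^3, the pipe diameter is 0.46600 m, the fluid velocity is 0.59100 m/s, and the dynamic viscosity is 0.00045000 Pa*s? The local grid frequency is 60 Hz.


Step 1: Re = rho*vel*D/mu = 963.19*0.591*0.466/0.00045 = 5.8949e+05
Step 2: Re = 5.8949e+05 > 4000, so flow is turbulent.
Re = 5.8949e+05 (turbulent)


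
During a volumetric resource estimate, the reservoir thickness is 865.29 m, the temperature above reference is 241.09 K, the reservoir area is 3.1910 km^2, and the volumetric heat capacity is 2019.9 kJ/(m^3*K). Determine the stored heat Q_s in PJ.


Step 1: Vr = A*1e6*hr = 3.191*1e6*865.29 = 2.761140e+09 m^3
Step 2: Q_s = Vr*rhoc*dT/1e12 = 2.761140e+09*2019.9*241.09/1e12 = 1344.6 PJ
Q_s = 1344.6 PJ


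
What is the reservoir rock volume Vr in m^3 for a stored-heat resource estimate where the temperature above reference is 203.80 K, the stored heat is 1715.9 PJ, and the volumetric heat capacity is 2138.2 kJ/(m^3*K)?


Vr = Q_s * 1e12 / (rhoc * dT)
Vr = 1715.9 * 1e12 / (2138.2 * 203.80)
Vr = 3.9377e+09 m^3
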